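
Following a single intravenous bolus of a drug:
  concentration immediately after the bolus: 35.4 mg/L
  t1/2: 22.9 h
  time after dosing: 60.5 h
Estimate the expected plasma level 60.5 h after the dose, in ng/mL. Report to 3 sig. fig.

k = ln2 / t½ = 0.693147 / 22.9 = 0.03027 h⁻¹
C = C₀ · e^(−k·t) = 35.40 × e^(−0.03027 × 60.5)
  = 35.40 × 0.1602 = 5.671 mg/L
Convert: 5.671 mg/L × 1000 = 5671 ng/mL

5670 ng/mL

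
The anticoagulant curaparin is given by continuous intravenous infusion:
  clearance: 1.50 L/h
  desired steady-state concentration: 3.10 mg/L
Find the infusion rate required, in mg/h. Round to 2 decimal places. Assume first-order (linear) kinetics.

At steady state, infusion rate R₀ = Css × CL = 3.10 × 1.500 = 4.650 mg/h

4.65 mg/h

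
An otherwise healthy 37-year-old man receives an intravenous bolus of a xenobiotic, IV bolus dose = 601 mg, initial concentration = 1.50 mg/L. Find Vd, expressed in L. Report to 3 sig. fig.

Vd = Dose / C₀ = 601.0 / 1.50 = 400.7 L

401 L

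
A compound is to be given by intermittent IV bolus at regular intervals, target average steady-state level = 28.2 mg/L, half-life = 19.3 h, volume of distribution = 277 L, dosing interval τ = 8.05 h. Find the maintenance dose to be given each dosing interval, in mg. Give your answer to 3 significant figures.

k = ln2 / t½ = 0.693147 / 19.3 = 0.03591 h⁻¹
CL = k × Vd = 0.03591 × 277 = 9.947 L/h
At steady state, Dose/τ = Css × CL.
Dose = Css × CL × τ = 28.2 × 9.947 × 8.05 = 2258 mg

2260 mg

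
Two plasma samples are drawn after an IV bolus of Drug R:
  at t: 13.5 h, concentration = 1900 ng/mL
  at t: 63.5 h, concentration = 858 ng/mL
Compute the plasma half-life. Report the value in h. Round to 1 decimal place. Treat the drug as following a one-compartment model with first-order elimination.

43.6 h

k = ln(C₁/C₂) / (t₂ − t₁) = ln(1900/858) / (63.5 − 13.5)
  = 0.7950 / 50.00 = 0.01590 h⁻¹
t½ = ln2 / k = 0.693147 / 0.01590 = 43.59 h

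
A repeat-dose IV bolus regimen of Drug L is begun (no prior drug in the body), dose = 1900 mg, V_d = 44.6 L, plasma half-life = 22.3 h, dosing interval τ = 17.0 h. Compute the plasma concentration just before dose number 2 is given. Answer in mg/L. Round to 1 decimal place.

25.1 mg/L

C₀ per dose = Dose / Vd = 1900 / 44.6 = 42.60 mg/L
k = ln2 / t½ = 0.693147 / 22.3 = 0.03108 h⁻¹
Fraction remaining after one interval: r = e^(−kτ) = e^(−0.03108 × 17.0) = 0.5896
Before dose 2, 1 dose has been given (aged 1τ).
C_trough = C₀ × r = 42.60 × 0.5896 = 25.12 mg/L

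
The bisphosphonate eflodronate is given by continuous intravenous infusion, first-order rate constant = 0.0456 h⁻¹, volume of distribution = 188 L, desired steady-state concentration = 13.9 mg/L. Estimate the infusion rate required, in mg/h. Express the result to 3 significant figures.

CL = k × Vd = 0.04560 × 188 = 8.573 L/h
At steady state, infusion rate R₀ = Css × CL = 13.9 × 8.573 = 119.2 mg/h

119 mg/h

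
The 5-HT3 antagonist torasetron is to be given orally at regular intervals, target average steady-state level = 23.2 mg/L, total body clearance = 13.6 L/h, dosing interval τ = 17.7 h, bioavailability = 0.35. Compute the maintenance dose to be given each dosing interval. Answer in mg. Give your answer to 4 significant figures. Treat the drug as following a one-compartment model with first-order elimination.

At steady state, F × (Dose/τ) = Css × CL.
Dose = Css × CL × τ / F = 23.2 × 13.60 × 17.7 / 0.35 = 15960 mg

15960 mg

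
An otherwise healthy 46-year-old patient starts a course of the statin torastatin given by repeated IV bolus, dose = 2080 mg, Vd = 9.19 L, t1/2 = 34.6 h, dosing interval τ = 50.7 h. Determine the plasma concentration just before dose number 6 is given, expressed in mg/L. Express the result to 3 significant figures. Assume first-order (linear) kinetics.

128 mg/L

C₀ per dose = Dose / Vd = 2080 / 9.19 = 226.3 mg/L
k = ln2 / t½ = 0.693147 / 34.6 = 0.02003 h⁻¹
Fraction remaining after one interval: r = e^(−kτ) = e^(−0.02003 × 50.7) = 0.3622
Before dose 6, 5 doses have been given (aged 1τ, 2τ, 3τ, 4τ, 5τ).
C_trough = C₀ × (r + r² + … + r^5) = C₀ × r(1−r^5)/(1−r)
        = 226.3 × 0.3622 × (1 − 0.006234) / (1 − 0.3622) = 127.7 mg/L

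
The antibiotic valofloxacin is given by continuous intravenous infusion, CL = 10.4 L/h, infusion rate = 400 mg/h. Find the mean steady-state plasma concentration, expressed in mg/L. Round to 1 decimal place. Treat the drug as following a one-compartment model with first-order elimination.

38.5 mg/L

At steady state Css = R₀ / CL = 400 / 10.40 = 38.46 mg/L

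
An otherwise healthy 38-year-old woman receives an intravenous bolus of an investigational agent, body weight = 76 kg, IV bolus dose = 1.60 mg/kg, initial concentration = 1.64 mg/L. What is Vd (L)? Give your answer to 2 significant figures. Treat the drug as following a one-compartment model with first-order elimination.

Dose = 1.60 × 76 = 121.6 mg
Vd = Dose / C₀ = 121.6 / 1.64 = 74.15 L

74 L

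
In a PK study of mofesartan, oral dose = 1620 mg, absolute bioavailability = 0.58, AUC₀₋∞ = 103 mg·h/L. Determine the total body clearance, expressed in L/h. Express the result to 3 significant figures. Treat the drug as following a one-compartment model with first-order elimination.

CL = F·Dose / AUC = 0.58 × 1620 / 103 = 9.122 L/h

9.12 L/h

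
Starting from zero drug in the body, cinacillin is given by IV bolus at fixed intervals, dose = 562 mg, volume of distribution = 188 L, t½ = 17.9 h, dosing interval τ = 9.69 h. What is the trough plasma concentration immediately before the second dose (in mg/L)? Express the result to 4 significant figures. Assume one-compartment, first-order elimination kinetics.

2.054 mg/L

C₀ per dose = Dose / Vd = 562 / 188 = 2.989 mg/L
k = ln2 / t½ = 0.693147 / 17.9 = 0.03872 h⁻¹
Fraction remaining after one interval: r = e^(−kτ) = e^(−0.03872 × 9.69) = 0.6872
Before dose 2, 1 dose has been given (aged 1τ).
C_trough = C₀ × r = 2.989 × 0.6872 = 2.054 mg/L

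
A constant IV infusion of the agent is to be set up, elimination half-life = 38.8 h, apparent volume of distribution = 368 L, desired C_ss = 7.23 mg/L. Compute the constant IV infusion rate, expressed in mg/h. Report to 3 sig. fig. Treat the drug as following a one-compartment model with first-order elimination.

47.5 mg/h

k = ln2 / t½ = 0.693147 / 38.8 = 0.01786 h⁻¹
CL = k × Vd = 0.01786 × 368 = 6.572 L/h
At steady state, infusion rate R₀ = Css × CL = 7.23 × 6.572 = 47.52 mg/h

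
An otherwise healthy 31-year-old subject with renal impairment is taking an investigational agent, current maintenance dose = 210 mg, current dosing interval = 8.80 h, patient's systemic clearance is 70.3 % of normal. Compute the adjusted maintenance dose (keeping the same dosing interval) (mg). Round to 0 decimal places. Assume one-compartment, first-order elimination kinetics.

To keep the same average steady-state level, dosing rate must scale with clearance.
CL ratio = 70.3 / 100 = 0.7030
New dose (same interval) = 210 × 0.7030 = 147.6 mg

148 mg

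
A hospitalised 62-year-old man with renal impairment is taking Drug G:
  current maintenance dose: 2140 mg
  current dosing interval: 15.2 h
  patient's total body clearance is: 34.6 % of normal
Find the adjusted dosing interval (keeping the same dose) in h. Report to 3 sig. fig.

To keep the same average steady-state level, dosing rate must scale with clearance.
CL ratio = 34.6 / 100 = 0.3460
New interval (same dose) = 15.2 / 0.3460 = 43.93 h

43.9 h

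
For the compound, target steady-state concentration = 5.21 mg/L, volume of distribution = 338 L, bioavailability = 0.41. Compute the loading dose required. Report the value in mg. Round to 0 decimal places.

4295 mg

LD = Css × Vd / F = 5.21 × 338 / 0.41 = 4295 mg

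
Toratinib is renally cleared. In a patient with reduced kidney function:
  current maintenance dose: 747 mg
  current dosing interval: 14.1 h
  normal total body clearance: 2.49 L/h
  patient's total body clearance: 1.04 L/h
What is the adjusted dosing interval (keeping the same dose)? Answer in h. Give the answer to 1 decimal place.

To keep the same average steady-state level, dosing rate must scale with clearance.
CL ratio = 1.04 / 2.49 = 0.4177
New interval (same dose) = 14.1 / 0.4177 = 33.76 h

33.8 h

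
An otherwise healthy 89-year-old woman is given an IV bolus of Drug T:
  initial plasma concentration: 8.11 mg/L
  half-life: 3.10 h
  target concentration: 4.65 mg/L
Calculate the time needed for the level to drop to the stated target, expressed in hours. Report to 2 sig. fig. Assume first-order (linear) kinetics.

2.5 h

k = ln2 / t½ = 0.693147 / 3.10 = 0.2236 h⁻¹
t = ln(C₀ / C) / k = ln(8.110 / 4.65) / 0.2236
  = ln(1.744) / 0.2236 = 0.5562 / 0.2236 = 2.487 h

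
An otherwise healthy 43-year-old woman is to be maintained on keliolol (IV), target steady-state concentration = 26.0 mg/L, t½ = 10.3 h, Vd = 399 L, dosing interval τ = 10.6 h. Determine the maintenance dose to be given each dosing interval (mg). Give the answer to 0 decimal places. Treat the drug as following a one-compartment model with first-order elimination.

k = ln2 / t½ = 0.693147 / 10.3 = 0.06730 h⁻¹
CL = k × Vd = 0.06730 × 399 = 26.85 L/h
At steady state, Dose/τ = Css × CL.
Dose = Css × CL × τ = 26.0 × 26.85 × 10.6 = 7400 mg

7400 mg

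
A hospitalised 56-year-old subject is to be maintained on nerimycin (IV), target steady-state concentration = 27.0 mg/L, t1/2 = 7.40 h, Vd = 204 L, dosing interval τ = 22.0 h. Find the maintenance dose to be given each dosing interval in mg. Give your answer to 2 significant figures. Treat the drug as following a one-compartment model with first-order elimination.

11000 mg

k = ln2 / t½ = 0.693147 / 7.40 = 0.09367 h⁻¹
CL = k × Vd = 0.09367 × 204 = 19.11 L/h
At steady state, Dose/τ = Css × CL.
Dose = Css × CL × τ = 27.0 × 19.11 × 22.0 = 11350 mg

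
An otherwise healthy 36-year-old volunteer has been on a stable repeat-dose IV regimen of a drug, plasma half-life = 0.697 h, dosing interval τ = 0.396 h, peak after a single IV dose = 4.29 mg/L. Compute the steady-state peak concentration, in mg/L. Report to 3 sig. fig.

k = ln2 / t½ = 0.693147 / 0.697 = 0.9945 h⁻¹
e^(−kτ) = e^(−0.9945 × 0.396) = 0.6745
Accumulation ratio R = 1 / (1 − e^(−kτ)) = 1 / (1 − 0.6745) = 3.072
Steady-state peak = C₀ × R = 4.29 × 3.072 = 13.18 mg/L

13.2 mg/L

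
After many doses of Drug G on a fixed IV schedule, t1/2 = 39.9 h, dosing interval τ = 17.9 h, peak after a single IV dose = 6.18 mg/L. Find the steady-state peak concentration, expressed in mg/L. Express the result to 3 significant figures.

k = ln2 / t½ = 0.693147 / 39.9 = 0.01737 h⁻¹
e^(−kτ) = e^(−0.01737 × 17.9) = 0.7328
Accumulation ratio R = 1 / (1 − e^(−kτ)) = 1 / (1 − 0.7328) = 3.743
Steady-state peak = C₀ × R = 6.18 × 3.743 = 23.13 mg/L

23.1 mg/L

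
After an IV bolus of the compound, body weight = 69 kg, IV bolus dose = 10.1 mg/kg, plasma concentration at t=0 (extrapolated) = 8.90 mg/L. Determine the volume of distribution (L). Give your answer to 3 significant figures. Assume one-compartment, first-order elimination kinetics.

78.3 L

Dose = 10.1 × 69 = 696.9 mg
Vd = Dose / C₀ = 696.9 / 8.90 = 78.30 L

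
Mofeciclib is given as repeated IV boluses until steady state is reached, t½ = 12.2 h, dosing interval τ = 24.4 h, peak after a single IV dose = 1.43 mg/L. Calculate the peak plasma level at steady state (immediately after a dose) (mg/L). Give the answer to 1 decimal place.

1.9 mg/L

k = ln2 / t½ = 0.693147 / 12.2 = 0.05682 h⁻¹
e^(−kτ) = e^(−0.05682 × 24.4) = 0.2500
Accumulation ratio R = 1 / (1 − e^(−kτ)) = 1 / (1 − 0.2500) = 1.333
Steady-state peak = C₀ × R = 1.43 × 1.333 = 1.906 mg/L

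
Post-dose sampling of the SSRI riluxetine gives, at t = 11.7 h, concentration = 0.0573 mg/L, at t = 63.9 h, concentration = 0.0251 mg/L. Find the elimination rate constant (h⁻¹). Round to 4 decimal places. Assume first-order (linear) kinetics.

0.0158 h⁻¹

k = ln(C₁/C₂) / (t₂ − t₁) = ln(0.0573/0.0251) / (63.9 − 11.7)
  = 0.8254 / 52.20 = 0.01581 h⁻¹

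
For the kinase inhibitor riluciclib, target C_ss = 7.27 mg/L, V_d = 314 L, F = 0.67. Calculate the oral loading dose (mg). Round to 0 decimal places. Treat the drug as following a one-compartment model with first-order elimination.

3407 mg

LD = Css × Vd / F = 7.27 × 314 / 0.67 = 3407 mg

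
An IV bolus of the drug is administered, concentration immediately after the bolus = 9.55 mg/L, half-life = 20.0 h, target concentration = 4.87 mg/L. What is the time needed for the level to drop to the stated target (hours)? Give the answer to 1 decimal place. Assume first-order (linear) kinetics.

k = ln2 / t½ = 0.693147 / 20.0 = 0.03466 h⁻¹
t = ln(C₀ / C) / k = ln(9.550 / 4.87) / 0.03466
  = ln(1.961) / 0.03466 = 0.6735 / 0.03466 = 19.43 h

19.4 h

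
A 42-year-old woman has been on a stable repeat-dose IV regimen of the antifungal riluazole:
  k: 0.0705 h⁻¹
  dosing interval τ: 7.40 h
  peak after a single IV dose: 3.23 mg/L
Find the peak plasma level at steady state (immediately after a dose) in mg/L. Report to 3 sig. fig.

7.95 mg/L

e^(−kτ) = e^(−0.07050 × 7.40) = 0.5935
Accumulation ratio R = 1 / (1 − e^(−kτ)) = 1 / (1 − 0.5935) = 2.460
Steady-state peak = C₀ × R = 3.23 × 2.460 = 7.946 mg/L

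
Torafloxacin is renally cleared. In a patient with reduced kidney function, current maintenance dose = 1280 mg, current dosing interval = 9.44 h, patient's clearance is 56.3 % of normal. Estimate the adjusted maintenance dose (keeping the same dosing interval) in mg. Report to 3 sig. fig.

721 mg

To keep the same average steady-state level, dosing rate must scale with clearance.
CL ratio = 56.3 / 100 = 0.5630
New dose (same interval) = 1280 × 0.5630 = 720.6 mg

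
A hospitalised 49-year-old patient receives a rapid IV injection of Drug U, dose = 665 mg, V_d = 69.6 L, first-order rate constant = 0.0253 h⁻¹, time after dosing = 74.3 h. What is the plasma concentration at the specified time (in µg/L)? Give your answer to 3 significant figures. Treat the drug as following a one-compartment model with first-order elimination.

1460 µg/L

C₀ = Dose / Vd = 665.0 / 69.6 = 9.555 mg/L
C = C₀ · e^(−k·t) = 9.555 × e^(−0.02530 × 74.3)
  = 9.555 × 0.1526 = 1.458 mg/L
Convert: 1.458 mg/L × 1000 = 1458 µg/L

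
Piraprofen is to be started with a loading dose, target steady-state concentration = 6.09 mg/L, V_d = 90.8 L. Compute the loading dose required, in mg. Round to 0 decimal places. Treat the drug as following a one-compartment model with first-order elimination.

553 mg

LD = Css × Vd = 6.09 × 90.8 = 553.0 mg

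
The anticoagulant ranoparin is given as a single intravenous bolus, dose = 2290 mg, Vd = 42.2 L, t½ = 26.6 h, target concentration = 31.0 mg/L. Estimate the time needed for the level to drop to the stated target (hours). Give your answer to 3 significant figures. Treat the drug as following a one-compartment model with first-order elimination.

C₀ = Dose / Vd = 2290 / 42.2 = 54.27 mg/L
k = ln2 / t½ = 0.693147 / 26.6 = 0.02606 h⁻¹
t = ln(C₀ / C) / k = ln(54.27 / 31.0) / 0.02606
  = ln(1.751) / 0.02606 = 0.5602 / 0.02606 = 21.50 h

21.5 h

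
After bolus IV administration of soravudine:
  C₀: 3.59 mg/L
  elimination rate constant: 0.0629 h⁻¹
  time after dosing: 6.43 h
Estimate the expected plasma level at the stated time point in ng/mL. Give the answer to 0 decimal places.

C = C₀ · e^(−k·t) = 3.590 × e^(−0.06290 × 6.43)
  = 3.590 × 0.6673 = 2.396 mg/L
Convert: 2.396 mg/L × 1000 = 2396 ng/mL

2396 ng/mL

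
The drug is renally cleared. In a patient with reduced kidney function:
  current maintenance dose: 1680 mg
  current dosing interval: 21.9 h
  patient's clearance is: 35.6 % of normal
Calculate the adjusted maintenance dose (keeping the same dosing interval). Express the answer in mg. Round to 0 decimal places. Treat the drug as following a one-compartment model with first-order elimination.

598 mg

To keep the same average steady-state level, dosing rate must scale with clearance.
CL ratio = 35.6 / 100 = 0.3560
New dose (same interval) = 1680 × 0.3560 = 598.1 mg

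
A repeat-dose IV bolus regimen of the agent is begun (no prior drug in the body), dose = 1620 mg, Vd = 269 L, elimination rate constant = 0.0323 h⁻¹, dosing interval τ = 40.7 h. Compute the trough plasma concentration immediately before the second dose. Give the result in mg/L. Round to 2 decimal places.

C₀ per dose = Dose / Vd = 1620 / 269 = 6.022 mg/L
Fraction remaining after one interval: r = e^(−kτ) = e^(−0.03230 × 40.7) = 0.2686
Before dose 2, 1 dose has been given (aged 1τ).
C_trough = C₀ × r = 6.022 × 0.2686 = 1.618 mg/L

1.62 mg/L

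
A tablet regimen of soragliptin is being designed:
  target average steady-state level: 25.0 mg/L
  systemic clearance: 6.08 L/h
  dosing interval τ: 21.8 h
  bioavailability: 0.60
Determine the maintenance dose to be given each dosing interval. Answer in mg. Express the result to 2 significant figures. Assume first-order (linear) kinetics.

5500 mg

At steady state, F × (Dose/τ) = Css × CL.
Dose = Css × CL × τ / F = 25.0 × 6.080 × 21.8 / 0.60 = 5523 mg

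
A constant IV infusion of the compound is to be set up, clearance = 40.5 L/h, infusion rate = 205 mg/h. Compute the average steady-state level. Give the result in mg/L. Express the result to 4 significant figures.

At steady state Css = R₀ / CL = 205 / 40.50 = 5.062 mg/L

5.062 mg/L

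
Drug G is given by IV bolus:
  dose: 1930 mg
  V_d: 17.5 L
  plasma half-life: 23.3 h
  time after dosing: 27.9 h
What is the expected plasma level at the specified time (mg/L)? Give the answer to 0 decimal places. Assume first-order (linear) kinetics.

48 mg/L

C₀ = Dose / Vd = 1930 / 17.5 = 110.3 mg/L
k = ln2 / t½ = 0.693147 / 23.3 = 0.02975 h⁻¹
C = C₀ · e^(−k·t) = 110.3 × e^(−0.02975 × 27.9)
  = 110.3 × 0.4360 = 48.09 mg/L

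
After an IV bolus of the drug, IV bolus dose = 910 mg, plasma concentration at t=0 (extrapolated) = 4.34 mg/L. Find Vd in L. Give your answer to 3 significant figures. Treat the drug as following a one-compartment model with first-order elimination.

210 L

Vd = Dose / C₀ = 910.0 / 4.34 = 209.7 L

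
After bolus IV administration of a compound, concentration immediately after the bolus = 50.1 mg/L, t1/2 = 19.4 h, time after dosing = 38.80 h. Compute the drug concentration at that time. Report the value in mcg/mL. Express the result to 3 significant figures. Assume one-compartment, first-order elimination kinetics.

k = ln2 / t½ = 0.693147 / 19.4 = 0.03573 h⁻¹
t / t½ = 38.80 / 19.4 = 2 half-lives
C = C₀ × (1/2)^2 = 50.10 × 0.2500 = 12.53 mg/L
(12.53 mg/L = 12.53 mcg/mL)

12.5 mcg/mL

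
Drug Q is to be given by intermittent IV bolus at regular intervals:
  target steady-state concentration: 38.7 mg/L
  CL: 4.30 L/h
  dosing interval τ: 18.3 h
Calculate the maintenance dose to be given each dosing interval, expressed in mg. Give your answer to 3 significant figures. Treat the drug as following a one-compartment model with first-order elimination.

At steady state, Dose/τ = Css × CL.
Dose = Css × CL × τ = 38.7 × 4.300 × 18.3 = 3045 mg

3050 mg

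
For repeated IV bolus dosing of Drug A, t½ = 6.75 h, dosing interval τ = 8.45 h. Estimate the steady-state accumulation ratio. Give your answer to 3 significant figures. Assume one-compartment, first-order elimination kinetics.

1.72

k = ln2 / t½ = 0.693147 / 6.75 = 0.1027 h⁻¹
e^(−kτ) = e^(−0.1027 × 8.45) = 0.4199
Accumulation ratio R = 1 / (1 − e^(−kτ)) = 1 / (1 − 0.4199) = 1.724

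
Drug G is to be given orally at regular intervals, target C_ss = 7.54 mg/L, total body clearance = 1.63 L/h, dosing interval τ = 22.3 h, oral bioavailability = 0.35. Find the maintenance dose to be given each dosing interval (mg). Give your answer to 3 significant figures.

783 mg

At steady state, F × (Dose/τ) = Css × CL.
Dose = Css × CL × τ / F = 7.54 × 1.630 × 22.3 / 0.35 = 783.1 mg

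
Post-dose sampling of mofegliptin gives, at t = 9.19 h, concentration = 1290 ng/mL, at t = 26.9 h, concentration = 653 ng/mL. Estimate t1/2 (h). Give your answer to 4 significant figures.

k = ln(C₁/C₂) / (t₂ − t₁) = ln(1290/653) / (26.9 − 9.19)
  = 0.6808 / 17.71 = 0.03844 h⁻¹
t½ = ln2 / k = 0.693147 / 0.03844 = 18.03 h

18.03 h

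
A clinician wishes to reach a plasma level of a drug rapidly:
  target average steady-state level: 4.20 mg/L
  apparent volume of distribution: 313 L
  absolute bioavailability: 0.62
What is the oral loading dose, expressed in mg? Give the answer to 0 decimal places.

2120 mg

LD = Css × Vd / F = 4.20 × 313 / 0.62 = 2120 mg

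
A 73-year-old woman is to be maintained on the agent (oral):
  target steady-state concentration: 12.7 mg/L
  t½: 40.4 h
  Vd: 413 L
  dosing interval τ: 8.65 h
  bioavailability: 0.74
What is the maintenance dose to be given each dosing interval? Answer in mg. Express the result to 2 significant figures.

1100 mg

k = ln2 / t½ = 0.693147 / 40.4 = 0.01716 h⁻¹
CL = k × Vd = 0.01716 × 413 = 7.087 L/h
At steady state, F × (Dose/τ) = Css × CL.
Dose = Css × CL × τ / F = 12.7 × 7.087 × 8.65 / 0.74 = 1052 mg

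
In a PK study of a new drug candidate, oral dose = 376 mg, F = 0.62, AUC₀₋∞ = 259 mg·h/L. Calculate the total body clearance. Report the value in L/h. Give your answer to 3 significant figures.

0.900 L/h

CL = F·Dose / AUC = 0.62 × 376 / 259 = 0.9001 L/h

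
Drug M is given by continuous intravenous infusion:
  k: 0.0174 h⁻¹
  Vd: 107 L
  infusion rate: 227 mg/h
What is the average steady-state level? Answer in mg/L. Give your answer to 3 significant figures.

122 mg/L

CL = k × Vd = 0.01740 × 107 = 1.862 L/h
At steady state Css = R₀ / CL = 227 / 1.862 = 121.9 mg/L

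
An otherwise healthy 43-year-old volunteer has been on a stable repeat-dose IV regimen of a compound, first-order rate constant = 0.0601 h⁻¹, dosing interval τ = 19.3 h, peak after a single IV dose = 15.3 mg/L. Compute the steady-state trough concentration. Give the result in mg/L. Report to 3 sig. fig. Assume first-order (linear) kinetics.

6.99 mg/L

e^(−kτ) = e^(−0.06010 × 19.3) = 0.3135
Accumulation ratio R = 1 / (1 − e^(−kτ)) = 1 / (1 − 0.3135) = 1.457
Steady-state trough = C₀ × R × e^(−kτ) = 15.3 × 1.457 × 0.3135 = 6.989 mg/L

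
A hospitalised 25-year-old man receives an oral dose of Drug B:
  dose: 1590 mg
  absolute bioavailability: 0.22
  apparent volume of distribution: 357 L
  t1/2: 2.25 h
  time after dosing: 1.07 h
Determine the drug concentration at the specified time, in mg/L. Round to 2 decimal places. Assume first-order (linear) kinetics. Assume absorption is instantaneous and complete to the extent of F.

0.70 mg/L

Amount reaching circulation = F × Dose = 0.22 × 1590 = 349.8 mg
C₀ = F·Dose / Vd = 349.8 / 357 = 0.9798 mg/L
k = ln2 / t½ = 0.693147 / 2.25 = 0.3081 h⁻¹
C = C₀ · e^(−k·t) = 0.9798 × e^(−0.3081 × 1.07)
  = 0.9798 × 0.7192 = 0.7047 mg/L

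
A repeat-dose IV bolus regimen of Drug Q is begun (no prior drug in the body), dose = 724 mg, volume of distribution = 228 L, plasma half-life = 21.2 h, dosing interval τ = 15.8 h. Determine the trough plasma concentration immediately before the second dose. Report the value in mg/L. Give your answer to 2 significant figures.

1.9 mg/L

C₀ per dose = Dose / Vd = 724 / 228 = 3.175 mg/L
k = ln2 / t½ = 0.693147 / 21.2 = 0.03270 h⁻¹
Fraction remaining after one interval: r = e^(−kτ) = e^(−0.03270 × 15.8) = 0.5965
Before dose 2, 1 dose has been given (aged 1τ).
C_trough = C₀ × r = 3.175 × 0.5965 = 1.894 mg/L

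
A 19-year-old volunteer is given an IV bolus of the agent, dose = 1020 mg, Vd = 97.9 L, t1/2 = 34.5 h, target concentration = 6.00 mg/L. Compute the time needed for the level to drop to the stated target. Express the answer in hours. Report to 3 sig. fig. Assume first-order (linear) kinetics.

27.5 h

C₀ = Dose / Vd = 1020 / 97.9 = 10.42 mg/L
k = ln2 / t½ = 0.693147 / 34.5 = 0.02009 h⁻¹
t = ln(C₀ / C) / k = ln(10.42 / 6.00) / 0.02009
  = ln(1.737) / 0.02009 = 0.5522 / 0.02009 = 27.49 h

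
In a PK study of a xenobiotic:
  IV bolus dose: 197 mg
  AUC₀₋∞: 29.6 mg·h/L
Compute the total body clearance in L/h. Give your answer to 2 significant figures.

CL = Dose / AUC = 197 / 29.6 = 6.655 L/h

6.7 L/h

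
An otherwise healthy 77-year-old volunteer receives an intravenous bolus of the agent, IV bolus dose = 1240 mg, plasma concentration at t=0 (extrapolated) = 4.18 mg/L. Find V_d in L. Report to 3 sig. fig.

Vd = Dose / C₀ = 1240 / 4.18 = 296.7 L

297 L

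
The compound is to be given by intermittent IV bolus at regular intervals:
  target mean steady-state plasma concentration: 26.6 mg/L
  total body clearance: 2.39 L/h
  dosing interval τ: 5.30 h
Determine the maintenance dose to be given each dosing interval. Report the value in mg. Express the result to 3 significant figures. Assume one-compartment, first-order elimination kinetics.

At steady state, Dose/τ = Css × CL.
Dose = Css × CL × τ = 26.6 × 2.390 × 5.30 = 336.9 mg

337 mg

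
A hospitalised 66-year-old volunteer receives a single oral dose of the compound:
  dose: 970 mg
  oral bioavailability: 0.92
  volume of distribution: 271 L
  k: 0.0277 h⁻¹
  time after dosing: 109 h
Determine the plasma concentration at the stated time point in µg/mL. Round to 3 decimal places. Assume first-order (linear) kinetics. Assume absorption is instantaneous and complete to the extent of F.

Amount reaching circulation = F × Dose = 0.92 × 970.0 = 892.4 mg
C₀ = F·Dose / Vd = 892.4 / 271 = 3.293 mg/L
C = C₀ · e^(−k·t) = 3.293 × e^(−0.02770 × 109)
  = 3.293 × 0.04884 = 0.1608 mg/L
(0.1608 mg/L = 0.1608 µg/mL)

0.161 µg/mL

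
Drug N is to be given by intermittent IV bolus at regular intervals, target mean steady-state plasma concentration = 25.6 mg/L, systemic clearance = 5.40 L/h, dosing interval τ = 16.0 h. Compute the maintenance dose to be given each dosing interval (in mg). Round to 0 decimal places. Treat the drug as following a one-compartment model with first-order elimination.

At steady state, Dose/τ = Css × CL.
Dose = Css × CL × τ = 25.6 × 5.400 × 16.0 = 2212 mg

2212 mg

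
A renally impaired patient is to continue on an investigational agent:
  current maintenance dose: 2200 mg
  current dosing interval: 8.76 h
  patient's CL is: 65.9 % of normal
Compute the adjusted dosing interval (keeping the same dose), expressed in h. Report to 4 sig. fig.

13.29 h

To keep the same average steady-state level, dosing rate must scale with clearance.
CL ratio = 65.9 / 100 = 0.6590
New interval (same dose) = 8.76 / 0.6590 = 13.29 h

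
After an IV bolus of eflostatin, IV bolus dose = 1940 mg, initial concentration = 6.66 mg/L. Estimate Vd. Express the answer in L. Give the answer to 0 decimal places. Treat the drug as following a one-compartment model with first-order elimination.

Vd = Dose / C₀ = 1940 / 6.66 = 291.3 L

291 L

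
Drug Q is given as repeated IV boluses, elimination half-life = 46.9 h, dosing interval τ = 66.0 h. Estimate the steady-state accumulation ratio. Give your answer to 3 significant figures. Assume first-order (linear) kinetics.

1.61

k = ln2 / t½ = 0.693147 / 46.9 = 0.01478 h⁻¹
e^(−kτ) = e^(−0.01478 × 66.0) = 0.3770
Accumulation ratio R = 1 / (1 − e^(−kτ)) = 1 / (1 − 0.3770) = 1.605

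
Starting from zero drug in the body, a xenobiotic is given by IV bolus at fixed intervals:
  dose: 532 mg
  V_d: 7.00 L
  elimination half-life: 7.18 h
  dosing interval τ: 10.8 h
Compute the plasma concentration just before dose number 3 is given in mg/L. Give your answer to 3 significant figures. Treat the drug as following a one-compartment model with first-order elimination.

36.2 mg/L

C₀ per dose = Dose / Vd = 532 / 7.00 = 76.00 mg/L
k = ln2 / t½ = 0.693147 / 7.18 = 0.09654 h⁻¹
Fraction remaining after one interval: r = e^(−kτ) = e^(−0.09654 × 10.8) = 0.3525
Before dose 3, 2 doses have been given (aged 1τ, 2τ).
C_trough = C₀ × (r + r²) = 76.00 × (0.3525 + 0.1243) = 36.24 mg/L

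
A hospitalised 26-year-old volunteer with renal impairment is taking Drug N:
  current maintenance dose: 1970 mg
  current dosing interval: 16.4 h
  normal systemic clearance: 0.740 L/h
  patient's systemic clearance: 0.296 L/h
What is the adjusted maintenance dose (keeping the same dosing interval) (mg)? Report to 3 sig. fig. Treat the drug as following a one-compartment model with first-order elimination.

To keep the same average steady-state level, dosing rate must scale with clearance.
CL ratio = 0.296 / 0.740 = 0.4000
New dose (same interval) = 1970 × 0.4000 = 788.0 mg

788 mg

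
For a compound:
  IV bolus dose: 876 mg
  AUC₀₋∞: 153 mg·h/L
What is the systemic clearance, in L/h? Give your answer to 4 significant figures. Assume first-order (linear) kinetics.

CL = Dose / AUC = 876 / 153 = 5.725 L/h

5.725 L/h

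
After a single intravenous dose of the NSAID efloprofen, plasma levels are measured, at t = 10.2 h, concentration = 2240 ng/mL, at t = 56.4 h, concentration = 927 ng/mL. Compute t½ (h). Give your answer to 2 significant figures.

k = ln(C₁/C₂) / (t₂ − t₁) = ln(2240/927) / (56.4 − 10.2)
  = 0.8823 / 46.20 = 0.01910 h⁻¹
t½ = ln2 / k = 0.693147 / 0.01910 = 36.29 h

36 h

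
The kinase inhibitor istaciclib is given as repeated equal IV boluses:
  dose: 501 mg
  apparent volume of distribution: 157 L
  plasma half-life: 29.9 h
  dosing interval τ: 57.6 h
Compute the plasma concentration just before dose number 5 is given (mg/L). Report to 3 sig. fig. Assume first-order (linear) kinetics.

1.13 mg/L

C₀ per dose = Dose / Vd = 501 / 157 = 3.191 mg/L
k = ln2 / t½ = 0.693147 / 29.9 = 0.02318 h⁻¹
Fraction remaining after one interval: r = e^(−kτ) = e^(−0.02318 × 57.6) = 0.2631
Before dose 5, 4 doses have been given (aged 1τ, 2τ, 3τ, 4τ).
C_trough = C₀ × (r + r² + … + r^4) = C₀ × r(1−r^4)/(1−r)
        = 3.191 × 0.2631 × (1 − 0.004792) / (1 − 0.2631) = 1.134 mg/L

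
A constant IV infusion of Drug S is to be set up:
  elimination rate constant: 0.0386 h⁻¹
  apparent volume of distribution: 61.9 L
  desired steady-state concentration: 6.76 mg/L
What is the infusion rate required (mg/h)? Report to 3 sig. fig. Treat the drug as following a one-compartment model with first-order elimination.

CL = k × Vd = 0.03860 × 61.9 = 2.389 L/h
At steady state, infusion rate R₀ = Css × CL = 6.76 × 2.389 = 16.15 mg/h

16.2 mg/h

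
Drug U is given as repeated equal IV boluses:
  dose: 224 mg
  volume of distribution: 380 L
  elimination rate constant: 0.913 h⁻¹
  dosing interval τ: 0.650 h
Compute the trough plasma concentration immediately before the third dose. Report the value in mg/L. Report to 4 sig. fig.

0.5055 mg/L

C₀ per dose = Dose / Vd = 224 / 380 = 0.5895 mg/L
Fraction remaining after one interval: r = e^(−kτ) = e^(−0.9130 × 0.650) = 0.5524
Before dose 3, 2 doses have been given (aged 1τ, 2τ).
C_trough = C₀ × (r + r²) = 0.5895 × (0.5524 + 0.3051) = 0.5055 mg/L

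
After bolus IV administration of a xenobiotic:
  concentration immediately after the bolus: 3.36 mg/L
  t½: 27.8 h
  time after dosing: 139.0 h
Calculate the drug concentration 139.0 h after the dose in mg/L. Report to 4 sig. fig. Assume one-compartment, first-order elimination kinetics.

k = ln2 / t½ = 0.693147 / 27.8 = 0.02493 h⁻¹
t / t½ = 139.0 / 27.8 = 5 half-lives
C = C₀ × (1/2)^5 = 3.360 × 0.03125 = 0.1050 mg/L

0.1050 mg/L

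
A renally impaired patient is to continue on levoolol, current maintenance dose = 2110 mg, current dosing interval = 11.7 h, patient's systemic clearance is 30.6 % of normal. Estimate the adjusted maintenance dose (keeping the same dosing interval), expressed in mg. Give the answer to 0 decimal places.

646 mg

To keep the same average steady-state level, dosing rate must scale with clearance.
CL ratio = 30.6 / 100 = 0.3060
New dose (same interval) = 2110 × 0.3060 = 645.7 mg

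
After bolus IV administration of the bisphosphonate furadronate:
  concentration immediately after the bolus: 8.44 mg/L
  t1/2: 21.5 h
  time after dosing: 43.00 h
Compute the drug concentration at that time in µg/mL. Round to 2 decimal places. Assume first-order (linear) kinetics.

k = ln2 / t½ = 0.693147 / 21.5 = 0.03224 h⁻¹
t / t½ = 43.00 / 21.5 = 2 half-lives
C = C₀ × (1/2)^2 = 8.440 × 0.2500 = 2.110 mg/L
(2.110 mg/L = 2.110 µg/mL)

2.11 µg/mL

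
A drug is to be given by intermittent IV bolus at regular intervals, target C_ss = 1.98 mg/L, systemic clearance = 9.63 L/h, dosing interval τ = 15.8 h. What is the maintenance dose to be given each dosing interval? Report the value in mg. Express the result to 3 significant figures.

At steady state, Dose/τ = Css × CL.
Dose = Css × CL × τ = 1.98 × 9.630 × 15.8 = 301.3 mg

301 mg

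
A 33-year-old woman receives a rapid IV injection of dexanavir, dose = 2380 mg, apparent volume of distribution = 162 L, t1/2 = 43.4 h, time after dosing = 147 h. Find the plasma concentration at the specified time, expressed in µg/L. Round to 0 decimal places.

1404 µg/L

C₀ = Dose / Vd = 2380 / 162 = 14.69 mg/L
k = ln2 / t½ = 0.693147 / 43.4 = 0.01597 h⁻¹
C = C₀ · e^(−k·t) = 14.69 × e^(−0.01597 × 147)
  = 14.69 × 0.09560 = 1.404 mg/L
Convert: 1.404 mg/L × 1000 = 1404 µg/L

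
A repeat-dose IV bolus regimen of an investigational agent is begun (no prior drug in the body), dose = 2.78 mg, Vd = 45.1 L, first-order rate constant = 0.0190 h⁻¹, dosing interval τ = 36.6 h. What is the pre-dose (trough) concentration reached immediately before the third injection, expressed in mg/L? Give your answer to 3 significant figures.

0.0461 mg/L

C₀ per dose = Dose / Vd = 2.78 / 45.1 = 0.06164 mg/L
Fraction remaining after one interval: r = e^(−kτ) = e^(−0.01900 × 36.6) = 0.4989
Before dose 3, 2 doses have been given (aged 1τ, 2τ).
C_trough = C₀ × (r + r²) = 0.06164 × (0.4989 + 0.2489) = 0.04609 mg/L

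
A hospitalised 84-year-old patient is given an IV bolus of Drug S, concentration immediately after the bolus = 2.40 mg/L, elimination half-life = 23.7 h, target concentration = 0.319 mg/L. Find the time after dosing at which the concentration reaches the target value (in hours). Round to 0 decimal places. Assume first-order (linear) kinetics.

69 h

k = ln2 / t½ = 0.693147 / 23.7 = 0.02925 h⁻¹
t = ln(C₀ / C) / k = ln(2.400 / 0.319) / 0.02925
  = ln(7.524) / 0.02925 = 2.018 / 0.02925 = 68.99 h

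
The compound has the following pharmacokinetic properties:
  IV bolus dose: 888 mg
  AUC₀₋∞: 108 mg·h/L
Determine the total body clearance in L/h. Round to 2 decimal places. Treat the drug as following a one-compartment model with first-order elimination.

CL = Dose / AUC = 888 / 108 = 8.222 L/h

8.22 L/h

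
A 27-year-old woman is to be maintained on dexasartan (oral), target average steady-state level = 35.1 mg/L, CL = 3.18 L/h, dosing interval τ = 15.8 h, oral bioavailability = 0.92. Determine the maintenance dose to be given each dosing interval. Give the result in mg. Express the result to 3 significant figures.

1920 mg

At steady state, F × (Dose/τ) = Css × CL.
Dose = Css × CL × τ / F = 35.1 × 3.180 × 15.8 / 0.92 = 1917 mg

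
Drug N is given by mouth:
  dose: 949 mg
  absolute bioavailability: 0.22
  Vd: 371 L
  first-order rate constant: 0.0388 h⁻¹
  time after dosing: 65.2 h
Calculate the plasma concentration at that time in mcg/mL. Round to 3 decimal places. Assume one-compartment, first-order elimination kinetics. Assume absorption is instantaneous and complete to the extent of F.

Amount reaching circulation = F × Dose = 0.22 × 949.0 = 208.8 mg
C₀ = F·Dose / Vd = 208.8 / 371 = 0.5628 mg/L
C = C₀ · e^(−k·t) = 0.5628 × e^(−0.03880 × 65.2)
  = 0.5628 × 0.07968 = 0.04484 mg/L
(0.04484 mg/L = 0.04484 mcg/mL)

0.045 mcg/mL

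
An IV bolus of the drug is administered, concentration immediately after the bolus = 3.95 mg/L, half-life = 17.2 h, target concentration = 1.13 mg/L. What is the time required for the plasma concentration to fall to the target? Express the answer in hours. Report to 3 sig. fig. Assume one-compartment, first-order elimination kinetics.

k = ln2 / t½ = 0.693147 / 17.2 = 0.04030 h⁻¹
t = ln(C₀ / C) / k = ln(3.950 / 1.13) / 0.04030
  = ln(3.496) / 0.04030 = 1.252 / 0.04030 = 31.07 h

31.1 h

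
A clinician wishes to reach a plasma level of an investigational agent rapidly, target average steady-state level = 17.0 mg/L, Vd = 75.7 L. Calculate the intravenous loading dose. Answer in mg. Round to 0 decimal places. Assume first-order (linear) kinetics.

1287 mg

LD = Css × Vd = 17.0 × 75.7 = 1287 mg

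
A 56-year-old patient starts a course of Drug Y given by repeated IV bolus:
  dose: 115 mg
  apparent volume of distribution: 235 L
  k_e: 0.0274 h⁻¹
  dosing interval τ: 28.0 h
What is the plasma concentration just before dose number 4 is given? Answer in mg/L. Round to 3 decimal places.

0.382 mg/L

C₀ per dose = Dose / Vd = 115 / 235 = 0.4894 mg/L
Fraction remaining after one interval: r = e^(−kτ) = e^(−0.02740 × 28.0) = 0.4643
Before dose 4, 3 doses have been given (aged 1τ, 2τ, 3τ).
C_trough = C₀ × (r + r² + … + r^3) = C₀ × r(1−r^3)/(1−r)
        = 0.4894 × 0.4643 × (1 − 0.1001) / (1 − 0.4643) = 0.3817 mg/L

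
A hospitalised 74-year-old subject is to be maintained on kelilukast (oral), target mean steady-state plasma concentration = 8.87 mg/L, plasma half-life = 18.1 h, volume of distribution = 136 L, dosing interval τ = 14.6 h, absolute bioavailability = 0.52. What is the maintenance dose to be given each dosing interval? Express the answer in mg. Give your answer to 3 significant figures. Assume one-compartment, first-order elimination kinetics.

k = ln2 / t½ = 0.693147 / 18.1 = 0.03830 h⁻¹
CL = k × Vd = 0.03830 × 136 = 5.209 L/h
At steady state, F × (Dose/τ) = Css × CL.
Dose = Css × CL × τ / F = 8.87 × 5.209 × 14.6 / 0.52 = 1297 mg

1300 mg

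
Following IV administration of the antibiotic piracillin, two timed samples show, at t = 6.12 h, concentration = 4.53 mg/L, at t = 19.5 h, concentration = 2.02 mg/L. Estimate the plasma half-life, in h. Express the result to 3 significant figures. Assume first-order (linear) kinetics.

11.5 h

k = ln(C₁/C₂) / (t₂ − t₁) = ln(4.53/2.02) / (19.5 − 6.12)
  = 0.8076 / 13.38 = 0.06036 h⁻¹
t½ = ln2 / k = 0.693147 / 0.06036 = 11.48 h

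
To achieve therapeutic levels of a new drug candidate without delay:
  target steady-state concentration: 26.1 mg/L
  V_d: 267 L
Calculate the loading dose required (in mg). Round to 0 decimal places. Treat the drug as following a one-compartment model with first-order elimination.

LD = Css × Vd = 26.1 × 267 = 6969 mg

6969 mg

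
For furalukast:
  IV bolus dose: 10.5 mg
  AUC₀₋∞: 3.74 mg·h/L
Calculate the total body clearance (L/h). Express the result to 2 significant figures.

2.8 L/h

CL = Dose / AUC = 10.5 / 3.74 = 2.807 L/h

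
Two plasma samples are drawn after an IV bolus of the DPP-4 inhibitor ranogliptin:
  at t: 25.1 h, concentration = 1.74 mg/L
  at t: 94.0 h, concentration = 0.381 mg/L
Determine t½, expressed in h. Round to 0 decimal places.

k = ln(C₁/C₂) / (t₂ − t₁) = ln(1.74/0.381) / (94.0 − 25.1)
  = 1.519 / 68.90 = 0.02205 h⁻¹
t½ = ln2 / k = 0.693147 / 0.02205 = 31.44 h

31 h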